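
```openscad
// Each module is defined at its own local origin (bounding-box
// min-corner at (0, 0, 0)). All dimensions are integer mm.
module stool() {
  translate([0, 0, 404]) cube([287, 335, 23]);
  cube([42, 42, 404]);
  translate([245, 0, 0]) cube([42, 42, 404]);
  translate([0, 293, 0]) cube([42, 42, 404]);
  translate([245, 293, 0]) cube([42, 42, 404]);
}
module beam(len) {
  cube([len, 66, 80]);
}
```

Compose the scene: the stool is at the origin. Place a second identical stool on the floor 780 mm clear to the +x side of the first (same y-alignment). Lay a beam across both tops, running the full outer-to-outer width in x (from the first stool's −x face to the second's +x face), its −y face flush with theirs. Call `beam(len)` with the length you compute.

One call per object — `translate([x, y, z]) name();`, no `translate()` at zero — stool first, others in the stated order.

stool();
translate([1067, 0, 0]) stool();
translate([0, 0, 427]) beam(1354);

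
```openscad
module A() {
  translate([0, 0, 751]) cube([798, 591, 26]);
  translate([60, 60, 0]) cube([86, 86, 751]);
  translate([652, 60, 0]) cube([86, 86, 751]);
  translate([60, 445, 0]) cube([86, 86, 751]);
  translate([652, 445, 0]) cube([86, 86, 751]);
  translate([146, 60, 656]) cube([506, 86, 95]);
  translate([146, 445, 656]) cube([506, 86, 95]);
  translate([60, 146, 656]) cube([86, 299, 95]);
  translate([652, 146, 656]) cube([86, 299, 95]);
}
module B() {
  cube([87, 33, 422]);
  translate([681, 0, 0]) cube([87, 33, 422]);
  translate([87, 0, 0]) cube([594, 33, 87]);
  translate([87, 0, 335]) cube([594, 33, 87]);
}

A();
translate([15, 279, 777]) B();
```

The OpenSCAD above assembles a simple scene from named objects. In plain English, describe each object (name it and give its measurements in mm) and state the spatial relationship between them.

A is a rectangular dining table. The top is 798×591×26 mm with its upper surface at z = 777 mm. It stands on four 86×86 mm square legs, each inset 60 mm from the nearest pair of top edges, running from the floor to the underside of the top. Four apron rails, 86 mm thick and 95 mm tall, run between adjacent legs with their top edges flush with the underside of the top and their outer faces flush with the legs' outer faces.

B is a picture frame with a 594×248 mm rectangular opening (x by z) and a uniform 87 mm border on every side. Frame depth is 33 mm along y. It is built from two vertical stiles running the full outside height and two horizontal rails spanning the gap between the stiles.

The picture frame is on top of the table, centred.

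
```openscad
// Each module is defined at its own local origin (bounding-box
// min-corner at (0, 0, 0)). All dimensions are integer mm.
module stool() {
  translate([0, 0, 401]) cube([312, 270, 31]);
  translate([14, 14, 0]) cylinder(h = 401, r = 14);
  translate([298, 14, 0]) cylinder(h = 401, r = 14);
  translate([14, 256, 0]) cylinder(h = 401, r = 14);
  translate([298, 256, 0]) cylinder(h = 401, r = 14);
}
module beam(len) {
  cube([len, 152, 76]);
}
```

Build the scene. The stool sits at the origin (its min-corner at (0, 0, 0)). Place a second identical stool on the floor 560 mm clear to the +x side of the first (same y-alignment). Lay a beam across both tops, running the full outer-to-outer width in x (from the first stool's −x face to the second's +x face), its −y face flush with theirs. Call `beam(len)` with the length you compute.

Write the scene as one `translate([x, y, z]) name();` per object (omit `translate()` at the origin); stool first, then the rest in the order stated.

stool();
translate([872, 0, 0]) stool();
translate([0, 0, 432]) beam(1184);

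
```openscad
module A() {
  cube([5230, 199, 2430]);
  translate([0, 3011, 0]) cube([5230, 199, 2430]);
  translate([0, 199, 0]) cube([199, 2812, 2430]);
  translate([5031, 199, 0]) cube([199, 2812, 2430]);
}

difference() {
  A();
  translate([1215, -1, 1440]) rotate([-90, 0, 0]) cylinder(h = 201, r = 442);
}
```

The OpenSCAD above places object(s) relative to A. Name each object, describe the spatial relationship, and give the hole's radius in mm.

The subtracted cylinder has r = 442 mm.

A is a house frame. The house frame has a circular hole through its front wall. The hole's radius is 442 mm.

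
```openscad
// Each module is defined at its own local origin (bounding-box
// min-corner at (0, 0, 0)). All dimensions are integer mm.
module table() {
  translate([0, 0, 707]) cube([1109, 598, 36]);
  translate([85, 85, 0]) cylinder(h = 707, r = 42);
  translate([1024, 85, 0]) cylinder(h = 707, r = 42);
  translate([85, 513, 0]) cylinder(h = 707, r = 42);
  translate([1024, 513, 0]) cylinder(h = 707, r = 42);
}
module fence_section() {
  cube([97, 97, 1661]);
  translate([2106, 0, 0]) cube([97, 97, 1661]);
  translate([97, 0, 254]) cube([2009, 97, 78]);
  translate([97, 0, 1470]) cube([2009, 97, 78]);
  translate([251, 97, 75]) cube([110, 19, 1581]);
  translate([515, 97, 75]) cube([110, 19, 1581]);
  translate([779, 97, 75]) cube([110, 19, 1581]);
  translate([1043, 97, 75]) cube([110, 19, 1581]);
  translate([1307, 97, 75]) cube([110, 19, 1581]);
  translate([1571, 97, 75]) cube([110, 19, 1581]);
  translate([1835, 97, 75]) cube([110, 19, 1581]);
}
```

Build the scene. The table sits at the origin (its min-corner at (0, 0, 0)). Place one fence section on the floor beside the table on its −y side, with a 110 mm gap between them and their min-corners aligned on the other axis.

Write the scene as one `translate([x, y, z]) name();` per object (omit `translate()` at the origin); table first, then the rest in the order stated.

table();
translate([0, -226, 0]) fence_section();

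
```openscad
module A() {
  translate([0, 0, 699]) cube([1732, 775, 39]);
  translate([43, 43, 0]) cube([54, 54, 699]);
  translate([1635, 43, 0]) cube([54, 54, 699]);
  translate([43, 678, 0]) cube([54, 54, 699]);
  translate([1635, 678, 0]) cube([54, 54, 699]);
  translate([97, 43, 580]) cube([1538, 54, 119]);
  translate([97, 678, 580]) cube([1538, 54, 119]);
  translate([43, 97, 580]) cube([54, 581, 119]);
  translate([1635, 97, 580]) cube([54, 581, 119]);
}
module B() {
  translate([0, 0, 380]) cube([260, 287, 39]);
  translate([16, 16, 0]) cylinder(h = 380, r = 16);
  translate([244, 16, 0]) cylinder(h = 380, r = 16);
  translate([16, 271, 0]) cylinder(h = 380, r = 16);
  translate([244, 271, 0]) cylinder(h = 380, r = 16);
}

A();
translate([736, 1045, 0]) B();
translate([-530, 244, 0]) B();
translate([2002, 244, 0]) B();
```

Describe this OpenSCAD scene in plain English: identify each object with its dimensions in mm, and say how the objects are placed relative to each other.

A is a rectangular dining table. The top is 1732×775×39 mm with its upper surface at z = 738 mm. It stands on four 54×54 mm square legs, each inset 43 mm from the nearest pair of top edges, running from the floor to the underside of the top. Four apron rails, 54 mm thick and 119 mm tall, run between adjacent legs with their top edges flush with the underside of the top and their outer faces flush with the legs' outer faces.

B is a four-legged stool. The seat is a 260×287×39 mm slab whose top surface is at z = 419 mm; four round legs, each 32 mm in diameter, run from the floor (z = 0) to the underside of the seat, each leg's axis is inset half a diameter from the nearest pair of seat edges (so the leg's bounding box is flush with the corner).

Three stools sit around the table at the +y, −x, +x sides.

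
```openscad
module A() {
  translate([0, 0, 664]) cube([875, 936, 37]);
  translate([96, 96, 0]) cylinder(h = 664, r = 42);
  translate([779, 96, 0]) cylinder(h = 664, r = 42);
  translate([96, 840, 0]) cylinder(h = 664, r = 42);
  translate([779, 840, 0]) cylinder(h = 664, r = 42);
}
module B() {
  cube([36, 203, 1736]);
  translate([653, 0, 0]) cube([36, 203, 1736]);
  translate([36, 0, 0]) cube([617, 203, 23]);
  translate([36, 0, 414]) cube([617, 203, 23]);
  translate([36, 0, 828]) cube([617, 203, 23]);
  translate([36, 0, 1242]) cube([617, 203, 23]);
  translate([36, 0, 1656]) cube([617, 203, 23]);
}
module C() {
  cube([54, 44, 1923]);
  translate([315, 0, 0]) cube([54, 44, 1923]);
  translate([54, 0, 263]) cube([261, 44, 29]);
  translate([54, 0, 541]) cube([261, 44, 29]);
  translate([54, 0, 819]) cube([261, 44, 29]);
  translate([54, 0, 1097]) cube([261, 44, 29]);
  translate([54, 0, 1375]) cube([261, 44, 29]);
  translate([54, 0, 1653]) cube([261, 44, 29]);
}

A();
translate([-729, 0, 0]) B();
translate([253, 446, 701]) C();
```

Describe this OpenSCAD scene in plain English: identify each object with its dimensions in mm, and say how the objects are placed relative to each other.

A is a table with a 875×936 mm rectangular top, 37 mm thick, top surface at z = 701 mm, supported by four round legs of 84 mm diameter, each leg's bounding box inset 54 mm from the nearest pair of top edges, running from the floor.

B is an open bookshelf. Two side panels, each 36 mm thick, 203 mm deep and 1736 mm tall, stand 689 mm apart (outside-to-outside). Between them sit 5 shelves, each 23 mm thick and 203 mm deep, spanning the full gap between the sides. The bottom shelf rests on the floor (its underside at z = 0) and the clear gap between one shelf's top and the next shelf's underside is 391 mm.

C is a wooden ladder with two side rails of 54×44 mm section and 1923 mm height, set 369 mm apart overall. Between them run 6 rectangular rungs (44 mm deep, 29 mm thick), front faces flush with the rails' −y face. The bottom of the first rung is 263 mm above the floor and each subsequent rung is 278 mm higher than the one below.

The bookshelf is on the floor beside the table on its −x side. The ladder is on top of the table, centred.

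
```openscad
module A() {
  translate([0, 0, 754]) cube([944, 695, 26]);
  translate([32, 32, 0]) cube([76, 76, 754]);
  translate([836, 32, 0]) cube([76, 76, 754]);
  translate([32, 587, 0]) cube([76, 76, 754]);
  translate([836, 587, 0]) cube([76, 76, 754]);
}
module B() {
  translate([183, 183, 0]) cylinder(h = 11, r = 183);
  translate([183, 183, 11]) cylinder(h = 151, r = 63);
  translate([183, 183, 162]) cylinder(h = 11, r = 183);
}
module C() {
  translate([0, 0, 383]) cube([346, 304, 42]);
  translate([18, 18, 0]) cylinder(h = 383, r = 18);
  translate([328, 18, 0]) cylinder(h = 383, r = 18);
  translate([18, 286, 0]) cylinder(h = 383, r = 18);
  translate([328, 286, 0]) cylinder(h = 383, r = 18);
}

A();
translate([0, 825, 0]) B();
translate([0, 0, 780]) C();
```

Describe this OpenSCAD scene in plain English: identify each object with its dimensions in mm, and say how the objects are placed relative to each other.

A is a table with a 944×695 mm rectangular top, 26 mm thick, top surface at z = 780 mm, supported by four 76×76 mm square legs, each inset 32 mm from the nearest pair of top edges, running from the floor.

B is a spool: two coaxial disc flanges of radius 183 mm and thickness 11 mm, joined by a core cylinder of radius 63 mm and height 151 mm. The lower flange rests on z = 0 and the three cylinders share a vertical axis.

C is a four-legged stool. The seat is 346×304 mm, 42 mm thick, top at z = 425 mm. It stands on four round legs, each 36 mm in diameter, from z = 0 to the seat underside, each leg's axis is inset half a diameter from the nearest pair of seat edges (so the leg's bounding box is flush with the corner).

The spool is on the floor beside the table on its +y side. The stool is on top of the table.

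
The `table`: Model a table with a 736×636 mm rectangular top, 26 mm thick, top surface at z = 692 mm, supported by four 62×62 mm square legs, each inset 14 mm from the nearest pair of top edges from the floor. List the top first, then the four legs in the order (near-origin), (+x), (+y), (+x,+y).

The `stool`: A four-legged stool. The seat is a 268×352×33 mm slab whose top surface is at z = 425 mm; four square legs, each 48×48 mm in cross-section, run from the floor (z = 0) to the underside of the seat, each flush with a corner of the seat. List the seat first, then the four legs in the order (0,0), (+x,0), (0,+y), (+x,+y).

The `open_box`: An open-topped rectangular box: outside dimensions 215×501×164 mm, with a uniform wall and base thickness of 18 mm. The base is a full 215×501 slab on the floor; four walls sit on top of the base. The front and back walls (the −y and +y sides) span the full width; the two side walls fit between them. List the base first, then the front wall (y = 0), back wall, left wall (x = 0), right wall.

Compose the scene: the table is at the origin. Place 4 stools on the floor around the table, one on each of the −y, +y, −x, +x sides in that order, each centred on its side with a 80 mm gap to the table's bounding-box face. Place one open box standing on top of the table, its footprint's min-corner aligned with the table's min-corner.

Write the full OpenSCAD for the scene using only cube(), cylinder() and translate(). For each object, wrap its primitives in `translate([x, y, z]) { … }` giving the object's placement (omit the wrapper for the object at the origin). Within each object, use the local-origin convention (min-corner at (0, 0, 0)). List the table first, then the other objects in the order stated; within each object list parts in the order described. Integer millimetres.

translate([0, 0, 666]) cube([736, 636, 26]);
translate([14, 14, 0]) cube([62, 62, 666]);
translate([660, 14, 0]) cube([62, 62, 666]);
translate([14, 560, 0]) cube([62, 62, 666]);
translate([660, 560, 0]) cube([62, 62, 666]);
translate([234, -432, 0]) {
  translate([0, 0, 392]) cube([268, 352, 33]);
  cube([48, 48, 392]);
  translate([220, 0, 0]) cube([48, 48, 392]);
  translate([0, 304, 0]) cube([48, 48, 392]);
  translate([220, 304, 0]) cube([48, 48, 392]);
}
translate([234, 716, 0]) {
  translate([0, 0, 392]) cube([268, 352, 33]);
  cube([48, 48, 392]);
  translate([220, 0, 0]) cube([48, 48, 392]);
  translate([0, 304, 0]) cube([48, 48, 392]);
  translate([220, 304, 0]) cube([48, 48, 392]);
}
translate([-348, 142, 0]) {
  translate([0, 0, 392]) cube([268, 352, 33]);
  cube([48, 48, 392]);
  translate([220, 0, 0]) cube([48, 48, 392]);
  translate([0, 304, 0]) cube([48, 48, 392]);
  translate([220, 304, 0]) cube([48, 48, 392]);
}
translate([816, 142, 0]) {
  translate([0, 0, 392]) cube([268, 352, 33]);
  cube([48, 48, 392]);
  translate([220, 0, 0]) cube([48, 48, 392]);
  translate([0, 304, 0]) cube([48, 48, 392]);
  translate([220, 304, 0]) cube([48, 48, 392]);
}
translate([0, 0, 692]) {
  cube([215, 501, 18]);
  translate([0, 0, 18]) cube([215, 18, 146]);
  translate([0, 483, 18]) cube([215, 18, 146]);
  translate([0, 18, 18]) cube([18, 465, 146]);
  translate([197, 18, 18]) cube([18, 465, 146]);
}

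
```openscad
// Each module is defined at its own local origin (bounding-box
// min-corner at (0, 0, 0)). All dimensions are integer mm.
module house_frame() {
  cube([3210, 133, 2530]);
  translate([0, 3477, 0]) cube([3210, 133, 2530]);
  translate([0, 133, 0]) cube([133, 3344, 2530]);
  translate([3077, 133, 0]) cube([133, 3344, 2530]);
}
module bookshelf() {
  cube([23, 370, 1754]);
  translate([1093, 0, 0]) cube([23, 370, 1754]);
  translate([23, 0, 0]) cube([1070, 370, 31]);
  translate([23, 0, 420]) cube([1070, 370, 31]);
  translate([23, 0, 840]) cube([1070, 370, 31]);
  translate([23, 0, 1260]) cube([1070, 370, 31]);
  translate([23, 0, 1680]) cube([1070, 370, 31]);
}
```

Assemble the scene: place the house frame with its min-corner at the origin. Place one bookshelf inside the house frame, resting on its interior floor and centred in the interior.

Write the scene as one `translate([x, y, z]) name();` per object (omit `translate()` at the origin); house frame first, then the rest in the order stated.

house_frame();
translate([1047, 1620, 0]) bookshelf();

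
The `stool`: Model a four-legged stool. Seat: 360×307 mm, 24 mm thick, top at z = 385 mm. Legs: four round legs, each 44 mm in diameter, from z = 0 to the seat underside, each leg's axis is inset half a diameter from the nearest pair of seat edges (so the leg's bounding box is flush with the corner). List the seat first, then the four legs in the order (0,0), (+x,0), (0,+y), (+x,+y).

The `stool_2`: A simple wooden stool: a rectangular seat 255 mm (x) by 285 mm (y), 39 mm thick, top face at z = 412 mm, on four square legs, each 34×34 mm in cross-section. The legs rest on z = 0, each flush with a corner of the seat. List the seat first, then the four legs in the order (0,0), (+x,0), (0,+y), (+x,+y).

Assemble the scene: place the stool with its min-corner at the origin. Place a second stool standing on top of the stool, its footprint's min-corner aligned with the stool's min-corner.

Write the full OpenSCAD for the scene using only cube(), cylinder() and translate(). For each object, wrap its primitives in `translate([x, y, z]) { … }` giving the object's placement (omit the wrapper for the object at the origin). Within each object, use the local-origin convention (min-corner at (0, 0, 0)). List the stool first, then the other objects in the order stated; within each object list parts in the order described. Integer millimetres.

translate([0, 0, 361]) cube([360, 307, 24]);
translate([22, 22, 0]) cylinder(h = 361, r = 22);
translate([338, 22, 0]) cylinder(h = 361, r = 22);
translate([22, 285, 0]) cylinder(h = 361, r = 22);
translate([338, 285, 0]) cylinder(h = 361, r = 22);
translate([0, 0, 385]) {
  translate([0, 0, 373]) cube([255, 285, 39]);
  cube([34, 34, 373]);
  translate([221, 0, 0]) cube([34, 34, 373]);
  translate([0, 251, 0]) cube([34, 34, 373]);
  translate([221, 251, 0]) cube([34, 34, 373]);
}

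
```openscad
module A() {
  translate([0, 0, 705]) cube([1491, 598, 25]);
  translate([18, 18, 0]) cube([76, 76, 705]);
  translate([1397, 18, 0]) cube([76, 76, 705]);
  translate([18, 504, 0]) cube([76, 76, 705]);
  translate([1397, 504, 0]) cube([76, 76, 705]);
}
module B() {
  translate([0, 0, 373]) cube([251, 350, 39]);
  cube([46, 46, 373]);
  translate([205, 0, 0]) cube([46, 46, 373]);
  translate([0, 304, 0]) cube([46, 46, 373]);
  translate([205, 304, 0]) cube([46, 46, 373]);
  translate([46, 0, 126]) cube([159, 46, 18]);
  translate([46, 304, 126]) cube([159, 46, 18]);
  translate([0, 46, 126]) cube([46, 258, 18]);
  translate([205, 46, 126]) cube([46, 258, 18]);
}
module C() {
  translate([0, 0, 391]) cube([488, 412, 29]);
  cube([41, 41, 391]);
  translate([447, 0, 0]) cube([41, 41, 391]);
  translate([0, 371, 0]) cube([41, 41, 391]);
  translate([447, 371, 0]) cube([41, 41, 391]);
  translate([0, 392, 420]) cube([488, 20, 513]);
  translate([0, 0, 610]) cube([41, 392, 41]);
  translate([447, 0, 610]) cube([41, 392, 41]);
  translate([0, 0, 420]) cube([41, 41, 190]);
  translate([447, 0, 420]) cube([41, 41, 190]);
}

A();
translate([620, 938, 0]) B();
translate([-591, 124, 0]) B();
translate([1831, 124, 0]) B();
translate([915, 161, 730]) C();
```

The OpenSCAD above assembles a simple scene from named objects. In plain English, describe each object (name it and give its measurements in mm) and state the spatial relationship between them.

A is a table: top 1491 mm (x) × 598 mm (y), 25 mm thick, upper face at z = 730 mm, on four 76×76 mm square legs, each inset 18 mm from the nearest pair of top edges, running from z = 0 to the bottom of the top.

B is a simple wooden stool: a rectangular seat 251 mm (x) by 350 mm (y), 39 mm thick, top face at z = 412 mm, on four square legs, each 46×46 mm in cross-section. The legs rest on z = 0, each flush with a corner of the seat. Four stretchers, 46 mm wide and 18 mm tall, connect adjacent legs with their undersides at z = 126 mm, each running between the inner faces of the legs it joins and aligned with the legs' outer faces on the other axis.

C is a chair. The seat is a 488×412×29 mm slab with its top at z = 420 mm, on four 41×41 mm corner legs (flush with the seat edges, standing on z = 0). A flat backrest 20 mm thick, 513 mm tall, spans the full seat width and rises from the seat top along its +y edge, rear face flush with the rear of the seat. Two armrests of 41×41 mm section run along each side from the seat's front edge to the front of the backrest, top faces 231 mm above the seat top and outer faces flush with the seat's x-edges; a 41×41 mm post under the front of each armrest stands on the seat at the front corner.

Three stools sit around the table at the +y, −x, +x sides. The chair is on top of the table.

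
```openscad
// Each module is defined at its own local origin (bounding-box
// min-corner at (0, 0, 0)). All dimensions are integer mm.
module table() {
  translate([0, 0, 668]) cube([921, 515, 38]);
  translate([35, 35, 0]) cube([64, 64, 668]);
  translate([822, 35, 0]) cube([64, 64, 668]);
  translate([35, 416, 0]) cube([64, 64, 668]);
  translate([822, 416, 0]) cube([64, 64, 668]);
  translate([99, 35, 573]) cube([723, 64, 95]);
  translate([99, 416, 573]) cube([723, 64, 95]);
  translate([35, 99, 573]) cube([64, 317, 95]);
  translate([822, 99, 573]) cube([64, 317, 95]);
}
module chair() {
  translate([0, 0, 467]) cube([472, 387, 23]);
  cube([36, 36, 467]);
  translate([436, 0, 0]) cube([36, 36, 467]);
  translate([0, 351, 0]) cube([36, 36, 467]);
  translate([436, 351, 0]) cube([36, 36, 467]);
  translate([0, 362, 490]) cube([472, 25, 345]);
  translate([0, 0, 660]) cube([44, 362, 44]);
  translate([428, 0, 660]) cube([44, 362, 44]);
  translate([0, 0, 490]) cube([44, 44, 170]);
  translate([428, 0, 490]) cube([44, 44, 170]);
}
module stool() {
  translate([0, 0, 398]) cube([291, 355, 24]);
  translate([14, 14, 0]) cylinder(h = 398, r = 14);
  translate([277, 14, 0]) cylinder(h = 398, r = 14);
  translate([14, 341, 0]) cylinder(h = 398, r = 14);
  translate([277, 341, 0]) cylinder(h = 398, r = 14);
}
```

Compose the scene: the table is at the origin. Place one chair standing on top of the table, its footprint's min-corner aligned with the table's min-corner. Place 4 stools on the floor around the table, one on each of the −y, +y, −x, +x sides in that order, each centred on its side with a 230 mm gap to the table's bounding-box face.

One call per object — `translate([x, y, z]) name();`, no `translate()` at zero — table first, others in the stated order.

table();
translate([0, 0, 706]) chair();
translate([315, -585, 0]) stool();
translate([315, 745, 0]) stool();
translate([-521, 80, 0]) stool();
translate([1151, 80, 0]) stool();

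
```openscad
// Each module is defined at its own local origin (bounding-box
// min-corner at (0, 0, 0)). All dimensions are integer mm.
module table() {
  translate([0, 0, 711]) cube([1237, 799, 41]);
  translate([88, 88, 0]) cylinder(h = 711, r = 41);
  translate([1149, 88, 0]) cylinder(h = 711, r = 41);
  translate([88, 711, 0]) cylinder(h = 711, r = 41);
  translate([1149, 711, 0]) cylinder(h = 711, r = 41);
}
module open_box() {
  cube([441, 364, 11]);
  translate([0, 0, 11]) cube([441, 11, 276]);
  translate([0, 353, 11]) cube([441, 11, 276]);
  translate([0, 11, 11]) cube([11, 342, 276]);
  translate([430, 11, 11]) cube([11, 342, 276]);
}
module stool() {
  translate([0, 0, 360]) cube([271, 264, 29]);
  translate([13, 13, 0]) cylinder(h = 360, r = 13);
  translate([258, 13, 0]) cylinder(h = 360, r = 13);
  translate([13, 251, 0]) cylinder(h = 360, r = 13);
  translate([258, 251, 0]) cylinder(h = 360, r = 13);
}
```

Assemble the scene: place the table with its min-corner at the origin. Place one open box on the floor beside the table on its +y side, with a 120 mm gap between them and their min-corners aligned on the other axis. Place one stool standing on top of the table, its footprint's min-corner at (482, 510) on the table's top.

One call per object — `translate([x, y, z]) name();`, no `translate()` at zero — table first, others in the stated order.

table();
translate([0, 919, 0]) open_box();
translate([482, 510, 752]) stool();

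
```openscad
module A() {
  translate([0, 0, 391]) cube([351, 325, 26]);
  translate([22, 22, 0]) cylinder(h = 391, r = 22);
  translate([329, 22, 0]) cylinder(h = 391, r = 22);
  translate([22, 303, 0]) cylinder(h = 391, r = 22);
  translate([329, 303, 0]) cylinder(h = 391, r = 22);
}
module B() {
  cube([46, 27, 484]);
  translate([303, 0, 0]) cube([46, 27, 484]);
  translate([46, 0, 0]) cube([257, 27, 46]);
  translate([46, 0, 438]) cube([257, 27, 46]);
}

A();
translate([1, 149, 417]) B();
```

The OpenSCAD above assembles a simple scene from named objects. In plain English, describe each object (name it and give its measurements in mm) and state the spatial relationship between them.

A is a four-legged stool. The seat is 351×325 mm, 26 mm thick, top at z = 417 mm. It stands on four round legs, each 44 mm in diameter, from z = 0 to the seat underside, each leg's axis is inset half a diameter from the nearest pair of seat edges (so the leg's bounding box is flush with the corner).

B is a rectangular picture frame lying in the x–z plane (depth along y). The opening is 257 mm wide (x) by 392 mm tall (z), surrounded by a border 46 mm wide on all four sides. The frame is 27 mm deep and is made of two full-height vertical stiles with two horizontal rails fitted between them.

The picture frame is on top of the stool, centred.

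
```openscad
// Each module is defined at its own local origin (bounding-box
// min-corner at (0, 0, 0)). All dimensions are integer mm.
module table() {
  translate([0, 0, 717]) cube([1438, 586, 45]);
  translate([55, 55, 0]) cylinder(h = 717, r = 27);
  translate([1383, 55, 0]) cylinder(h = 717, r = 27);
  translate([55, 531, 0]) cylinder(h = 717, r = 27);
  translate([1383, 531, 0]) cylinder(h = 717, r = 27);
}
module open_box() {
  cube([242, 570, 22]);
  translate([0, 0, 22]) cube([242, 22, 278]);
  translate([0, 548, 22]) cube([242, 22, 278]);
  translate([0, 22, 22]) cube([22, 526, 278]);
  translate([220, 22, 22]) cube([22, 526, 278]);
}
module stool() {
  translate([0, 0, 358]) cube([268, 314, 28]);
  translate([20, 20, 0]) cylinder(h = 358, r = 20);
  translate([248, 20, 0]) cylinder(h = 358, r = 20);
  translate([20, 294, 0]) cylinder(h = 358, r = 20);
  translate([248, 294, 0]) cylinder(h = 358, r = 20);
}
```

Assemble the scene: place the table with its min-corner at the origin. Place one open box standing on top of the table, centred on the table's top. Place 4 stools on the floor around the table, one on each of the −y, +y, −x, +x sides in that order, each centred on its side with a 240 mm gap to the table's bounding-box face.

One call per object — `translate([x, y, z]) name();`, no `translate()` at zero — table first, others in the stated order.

table();
translate([598, 8, 762]) open_box();
translate([585, -554, 0]) stool();
translate([585, 826, 0]) stool();
translate([-508, 136, 0]) stool();
translate([1678, 136, 0]) stool();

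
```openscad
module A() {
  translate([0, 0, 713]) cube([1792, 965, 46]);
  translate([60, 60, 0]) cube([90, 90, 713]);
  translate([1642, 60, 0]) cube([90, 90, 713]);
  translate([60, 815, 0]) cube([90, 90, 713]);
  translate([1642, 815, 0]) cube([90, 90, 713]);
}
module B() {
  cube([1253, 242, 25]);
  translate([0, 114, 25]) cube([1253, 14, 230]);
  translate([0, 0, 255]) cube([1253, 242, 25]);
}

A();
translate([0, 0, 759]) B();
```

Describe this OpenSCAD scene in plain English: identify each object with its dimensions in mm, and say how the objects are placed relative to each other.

A is a table with a 1792×965 mm rectangular top, 46 mm thick, top surface at z = 759 mm, supported by four 90×90 mm square legs, each inset 60 mm from the nearest pair of top edges, running from the floor.

B is an I-beam lying along x, 1253 mm long. Overall section height 280 mm. Two flanges 242 mm wide (y) and 25 mm thick, one on the floor and one at the top; a web 14 mm thick runs between them, centred on the flange width.

The I-beam is on top of the table.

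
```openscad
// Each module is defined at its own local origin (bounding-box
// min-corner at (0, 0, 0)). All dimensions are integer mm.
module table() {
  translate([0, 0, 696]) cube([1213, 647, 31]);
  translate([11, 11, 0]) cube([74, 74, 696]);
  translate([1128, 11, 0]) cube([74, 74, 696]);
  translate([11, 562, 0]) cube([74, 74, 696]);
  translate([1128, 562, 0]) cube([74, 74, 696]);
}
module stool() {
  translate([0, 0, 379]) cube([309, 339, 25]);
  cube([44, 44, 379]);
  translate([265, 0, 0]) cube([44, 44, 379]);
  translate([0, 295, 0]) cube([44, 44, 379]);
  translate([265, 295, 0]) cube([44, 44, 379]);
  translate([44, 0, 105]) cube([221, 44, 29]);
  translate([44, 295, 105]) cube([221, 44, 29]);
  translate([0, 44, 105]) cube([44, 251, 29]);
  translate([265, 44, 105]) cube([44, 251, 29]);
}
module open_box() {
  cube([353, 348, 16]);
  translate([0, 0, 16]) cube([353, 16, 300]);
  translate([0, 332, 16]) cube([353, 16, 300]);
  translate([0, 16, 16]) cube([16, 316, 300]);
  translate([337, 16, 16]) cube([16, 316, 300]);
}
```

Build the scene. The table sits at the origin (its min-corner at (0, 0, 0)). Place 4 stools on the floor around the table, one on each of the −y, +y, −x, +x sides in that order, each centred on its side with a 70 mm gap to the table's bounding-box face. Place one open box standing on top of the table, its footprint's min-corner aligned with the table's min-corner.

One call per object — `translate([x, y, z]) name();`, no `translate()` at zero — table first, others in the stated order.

table();
translate([452, -409, 0]) stool();
translate([452, 717, 0]) stool();
translate([-379, 154, 0]) stool();
translate([1283, 154, 0]) stool();
translate([0, 0, 727]) open_box();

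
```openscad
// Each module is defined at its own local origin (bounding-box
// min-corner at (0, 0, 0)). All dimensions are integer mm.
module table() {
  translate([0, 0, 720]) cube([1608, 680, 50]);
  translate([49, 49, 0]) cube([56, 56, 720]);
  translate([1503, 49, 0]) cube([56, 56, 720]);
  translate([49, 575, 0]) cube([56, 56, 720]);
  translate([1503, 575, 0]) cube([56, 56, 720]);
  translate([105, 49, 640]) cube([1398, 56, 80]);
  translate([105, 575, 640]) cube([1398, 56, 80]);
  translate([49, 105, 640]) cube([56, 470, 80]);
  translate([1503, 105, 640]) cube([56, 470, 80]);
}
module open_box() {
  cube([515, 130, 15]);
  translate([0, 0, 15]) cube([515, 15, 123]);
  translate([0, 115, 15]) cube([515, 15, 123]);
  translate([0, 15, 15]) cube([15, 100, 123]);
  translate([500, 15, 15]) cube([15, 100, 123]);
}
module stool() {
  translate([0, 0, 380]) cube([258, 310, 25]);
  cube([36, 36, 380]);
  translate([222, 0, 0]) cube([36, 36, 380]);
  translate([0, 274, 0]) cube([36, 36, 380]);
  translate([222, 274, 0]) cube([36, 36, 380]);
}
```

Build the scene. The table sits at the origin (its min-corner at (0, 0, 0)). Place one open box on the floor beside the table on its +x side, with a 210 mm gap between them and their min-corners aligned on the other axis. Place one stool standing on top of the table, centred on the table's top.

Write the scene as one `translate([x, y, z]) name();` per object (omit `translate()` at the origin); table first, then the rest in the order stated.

table();
translate([1818, 0, 0]) open_box();
translate([675, 185, 770]) stool();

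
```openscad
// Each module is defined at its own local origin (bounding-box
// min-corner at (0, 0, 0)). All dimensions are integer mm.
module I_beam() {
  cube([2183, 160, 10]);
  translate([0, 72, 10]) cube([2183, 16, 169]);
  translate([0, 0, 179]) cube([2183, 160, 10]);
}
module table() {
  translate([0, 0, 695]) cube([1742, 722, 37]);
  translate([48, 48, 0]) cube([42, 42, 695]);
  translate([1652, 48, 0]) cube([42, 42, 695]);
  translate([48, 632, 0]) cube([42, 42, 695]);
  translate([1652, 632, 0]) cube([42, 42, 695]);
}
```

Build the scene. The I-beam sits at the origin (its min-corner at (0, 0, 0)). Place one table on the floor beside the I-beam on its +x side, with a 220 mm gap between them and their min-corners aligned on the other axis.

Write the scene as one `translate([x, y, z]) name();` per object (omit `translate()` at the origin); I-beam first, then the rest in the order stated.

I_beam();
translate([2403, 0, 0]) table();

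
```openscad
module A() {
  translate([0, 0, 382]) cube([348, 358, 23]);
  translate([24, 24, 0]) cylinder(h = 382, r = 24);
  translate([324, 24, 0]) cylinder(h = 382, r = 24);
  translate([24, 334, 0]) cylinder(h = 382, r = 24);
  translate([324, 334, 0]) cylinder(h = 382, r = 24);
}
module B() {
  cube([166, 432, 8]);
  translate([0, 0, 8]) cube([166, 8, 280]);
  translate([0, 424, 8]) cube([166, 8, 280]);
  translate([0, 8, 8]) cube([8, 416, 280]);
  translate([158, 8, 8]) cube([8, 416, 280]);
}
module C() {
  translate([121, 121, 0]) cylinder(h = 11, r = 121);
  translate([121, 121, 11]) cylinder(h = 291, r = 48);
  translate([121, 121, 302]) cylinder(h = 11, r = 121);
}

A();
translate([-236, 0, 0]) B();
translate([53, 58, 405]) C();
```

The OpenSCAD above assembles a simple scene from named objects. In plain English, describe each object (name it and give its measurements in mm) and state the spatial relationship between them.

A is a four-legged stool. The seat is a 348×358×23 mm slab whose top surface is at z = 405 mm; four round legs, each 48 mm in diameter, run from the floor (z = 0) to the underside of the seat, each leg's axis is inset half a diameter from the nearest pair of seat edges (so the leg's bounding box is flush with the corner).

B is an open storage box with external size 166×432×288 mm and wall thickness 8 mm (the base is also 8 mm thick). The base covers the whole footprint; the four walls stand on the base, with the y-facing walls full-width and the x-facing walls fitting between their inner faces.

C is a spool: two coaxial disc flanges of radius 121 mm and thickness 11 mm, joined by a core cylinder of radius 48 mm and height 291 mm. The lower flange rests on z = 0 and the three cylinders share a vertical axis.

The open box is on the floor beside the stool on its −x side. The spool is on top of the stool, centred.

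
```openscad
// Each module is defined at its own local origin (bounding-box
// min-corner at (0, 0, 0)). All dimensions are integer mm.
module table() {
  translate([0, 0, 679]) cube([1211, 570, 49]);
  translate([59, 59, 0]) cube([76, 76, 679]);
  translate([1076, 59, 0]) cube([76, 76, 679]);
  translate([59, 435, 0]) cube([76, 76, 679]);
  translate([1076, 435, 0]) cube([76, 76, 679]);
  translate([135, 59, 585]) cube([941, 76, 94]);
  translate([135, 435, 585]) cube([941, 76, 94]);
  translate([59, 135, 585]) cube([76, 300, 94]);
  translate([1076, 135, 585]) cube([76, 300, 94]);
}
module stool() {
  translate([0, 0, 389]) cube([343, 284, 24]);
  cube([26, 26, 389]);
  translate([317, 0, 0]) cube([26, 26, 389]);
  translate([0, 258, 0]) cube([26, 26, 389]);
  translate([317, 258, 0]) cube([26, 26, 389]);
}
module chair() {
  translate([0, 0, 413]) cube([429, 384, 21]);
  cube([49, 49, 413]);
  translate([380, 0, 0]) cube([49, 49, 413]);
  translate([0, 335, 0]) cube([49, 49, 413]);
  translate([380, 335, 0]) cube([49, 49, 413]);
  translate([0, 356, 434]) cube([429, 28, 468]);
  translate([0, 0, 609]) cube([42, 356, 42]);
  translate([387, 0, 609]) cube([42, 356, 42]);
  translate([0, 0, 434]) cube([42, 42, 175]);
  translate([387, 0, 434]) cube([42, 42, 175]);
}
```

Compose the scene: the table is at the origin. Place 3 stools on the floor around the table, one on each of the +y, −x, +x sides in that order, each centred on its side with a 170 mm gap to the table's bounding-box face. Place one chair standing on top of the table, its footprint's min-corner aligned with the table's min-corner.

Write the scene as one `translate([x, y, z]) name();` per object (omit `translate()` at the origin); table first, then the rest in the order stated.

table();
translate([434, 740, 0]) stool();
translate([-513, 143, 0]) stool();
translate([1381, 143, 0]) stool();
translate([0, 0, 728]) chair();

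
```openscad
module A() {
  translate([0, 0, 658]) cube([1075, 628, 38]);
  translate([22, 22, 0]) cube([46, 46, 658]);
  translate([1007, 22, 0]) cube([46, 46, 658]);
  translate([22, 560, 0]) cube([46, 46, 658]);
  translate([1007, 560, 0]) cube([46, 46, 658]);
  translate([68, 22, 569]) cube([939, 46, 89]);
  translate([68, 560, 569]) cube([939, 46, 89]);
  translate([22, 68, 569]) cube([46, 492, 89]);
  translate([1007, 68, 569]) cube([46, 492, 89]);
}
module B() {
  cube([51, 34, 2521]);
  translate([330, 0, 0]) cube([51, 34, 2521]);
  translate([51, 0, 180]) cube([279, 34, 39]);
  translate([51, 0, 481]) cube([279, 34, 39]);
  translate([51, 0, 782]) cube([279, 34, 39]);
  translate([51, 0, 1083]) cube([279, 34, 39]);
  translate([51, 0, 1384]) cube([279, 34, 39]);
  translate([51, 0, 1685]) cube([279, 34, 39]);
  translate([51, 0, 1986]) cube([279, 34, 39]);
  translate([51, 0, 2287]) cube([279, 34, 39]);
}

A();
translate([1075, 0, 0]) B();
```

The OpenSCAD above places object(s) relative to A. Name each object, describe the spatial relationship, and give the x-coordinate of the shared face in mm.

A is a table. B is a ladder. The ladder is against the table's +x side, with their −y faces flush. The x-coordinate of the shared face is 1075 mm.

The table's +x face and the ladder's −x face are both at x = 1075 mm.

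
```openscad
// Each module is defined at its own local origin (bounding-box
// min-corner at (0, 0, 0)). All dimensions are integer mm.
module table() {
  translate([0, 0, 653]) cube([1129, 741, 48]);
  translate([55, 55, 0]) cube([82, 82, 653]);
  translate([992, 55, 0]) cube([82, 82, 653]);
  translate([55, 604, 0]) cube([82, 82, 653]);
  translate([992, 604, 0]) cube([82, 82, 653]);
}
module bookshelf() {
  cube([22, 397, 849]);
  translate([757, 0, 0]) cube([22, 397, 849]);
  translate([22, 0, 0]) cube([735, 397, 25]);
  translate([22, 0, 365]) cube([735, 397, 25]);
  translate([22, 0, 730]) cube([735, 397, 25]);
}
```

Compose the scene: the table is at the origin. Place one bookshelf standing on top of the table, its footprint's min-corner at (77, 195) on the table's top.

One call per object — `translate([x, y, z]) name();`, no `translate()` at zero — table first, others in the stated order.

table();
translate([77, 195, 701]) bookshelf();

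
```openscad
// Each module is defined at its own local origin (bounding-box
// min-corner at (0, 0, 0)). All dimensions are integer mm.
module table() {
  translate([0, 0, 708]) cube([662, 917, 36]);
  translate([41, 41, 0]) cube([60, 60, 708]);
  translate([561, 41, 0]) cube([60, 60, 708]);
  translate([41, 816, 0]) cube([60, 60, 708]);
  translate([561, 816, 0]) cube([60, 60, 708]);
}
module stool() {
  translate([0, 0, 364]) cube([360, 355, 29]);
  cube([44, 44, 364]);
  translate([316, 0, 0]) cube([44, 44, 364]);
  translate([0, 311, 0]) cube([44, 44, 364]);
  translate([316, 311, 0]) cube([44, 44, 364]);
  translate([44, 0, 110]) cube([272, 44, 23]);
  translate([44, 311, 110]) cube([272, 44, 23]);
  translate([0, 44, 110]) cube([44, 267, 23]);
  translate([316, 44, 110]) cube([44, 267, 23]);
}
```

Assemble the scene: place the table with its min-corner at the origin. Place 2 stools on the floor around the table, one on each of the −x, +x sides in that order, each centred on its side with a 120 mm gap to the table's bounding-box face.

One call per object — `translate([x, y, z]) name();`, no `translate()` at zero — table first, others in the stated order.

table();
translate([-480, 281, 0]) stool();
translate([782, 281, 0]) stool();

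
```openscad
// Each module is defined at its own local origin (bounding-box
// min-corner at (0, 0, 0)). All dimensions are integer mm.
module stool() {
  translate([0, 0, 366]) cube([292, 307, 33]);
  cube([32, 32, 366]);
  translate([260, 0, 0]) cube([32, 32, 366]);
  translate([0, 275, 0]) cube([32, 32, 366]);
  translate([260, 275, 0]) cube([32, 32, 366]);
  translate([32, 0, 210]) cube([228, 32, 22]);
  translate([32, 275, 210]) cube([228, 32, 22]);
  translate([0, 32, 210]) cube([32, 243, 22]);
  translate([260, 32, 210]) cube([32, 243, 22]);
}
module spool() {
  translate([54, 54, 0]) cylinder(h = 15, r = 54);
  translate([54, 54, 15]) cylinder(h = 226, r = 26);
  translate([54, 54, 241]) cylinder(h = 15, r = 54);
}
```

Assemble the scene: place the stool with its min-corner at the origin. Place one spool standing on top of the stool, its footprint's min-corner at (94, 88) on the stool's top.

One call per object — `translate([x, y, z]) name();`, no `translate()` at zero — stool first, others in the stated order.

stool();
translate([94, 88, 399]) spool();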